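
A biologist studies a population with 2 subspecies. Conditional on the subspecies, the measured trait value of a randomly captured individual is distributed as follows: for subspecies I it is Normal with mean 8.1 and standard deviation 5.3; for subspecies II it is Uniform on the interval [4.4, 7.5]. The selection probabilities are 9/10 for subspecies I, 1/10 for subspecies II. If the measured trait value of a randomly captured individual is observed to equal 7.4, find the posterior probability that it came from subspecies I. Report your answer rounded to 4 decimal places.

Likelihoods f(7.4 | ·): I: 0.0746185; II: 0.322581.
Posterior ∝ prior × likelihood. Numerator for I: 0.9·0.0746185 = 0.0671566.
Normalizing constant: 0.9·0.0746185 + 0.1·0.322581 = 0.0994147.
P(I | observation) = 0.0671566 / 0.0994147 = 0.67552.

0.6755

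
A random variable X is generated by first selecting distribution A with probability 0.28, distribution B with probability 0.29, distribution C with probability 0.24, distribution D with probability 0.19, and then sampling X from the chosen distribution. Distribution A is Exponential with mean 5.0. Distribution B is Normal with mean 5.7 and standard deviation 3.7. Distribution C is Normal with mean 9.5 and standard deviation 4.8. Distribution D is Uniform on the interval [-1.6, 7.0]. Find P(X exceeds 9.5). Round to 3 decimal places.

Conditional on each component, P(X > 9.5): A: 0.149569; B: 0.152204; C: 0.5; D: 0.
By total probability, P(X > 9.5) = 0.28·0.149569 + 0.29·0.152204 + 0.24·0.5 + 0.19·0 = 0.206018.

0.206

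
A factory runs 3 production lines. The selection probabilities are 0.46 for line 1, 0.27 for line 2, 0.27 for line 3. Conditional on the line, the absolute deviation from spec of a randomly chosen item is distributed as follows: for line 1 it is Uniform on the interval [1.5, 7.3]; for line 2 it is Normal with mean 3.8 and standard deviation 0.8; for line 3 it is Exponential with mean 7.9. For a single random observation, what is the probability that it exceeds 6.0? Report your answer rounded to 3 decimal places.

0.230

Conditional on each line, P(X > 6.0): 1: 0.224138; 2: 0.00297976; 3: 0.467903.
By total probability, P(X > 6.0) = 0.46·0.224138 + 0.27·0.00297976 + 0.27·0.467903 = 0.230242.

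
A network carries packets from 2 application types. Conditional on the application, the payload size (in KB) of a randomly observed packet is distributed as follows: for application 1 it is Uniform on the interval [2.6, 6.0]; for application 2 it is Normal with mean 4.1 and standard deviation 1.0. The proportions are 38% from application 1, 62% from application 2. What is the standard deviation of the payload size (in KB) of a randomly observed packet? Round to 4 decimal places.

Per component, 1: μ=4.3, E[X²]=19.4533; 2: μ=4.1, E[X²]=17.81.
E[X] = 0.38·4.3 + 0.62·4.1 = 4.176.
E[X²] = 0.38·19.4533 + 0.62·17.81 = 18.4345.
Var(X) = E[X²] − (E[X])² = 18.4345 − 17.439 = 0.995491.
SD(X) = √0.995491 = 0.997743.

0.9977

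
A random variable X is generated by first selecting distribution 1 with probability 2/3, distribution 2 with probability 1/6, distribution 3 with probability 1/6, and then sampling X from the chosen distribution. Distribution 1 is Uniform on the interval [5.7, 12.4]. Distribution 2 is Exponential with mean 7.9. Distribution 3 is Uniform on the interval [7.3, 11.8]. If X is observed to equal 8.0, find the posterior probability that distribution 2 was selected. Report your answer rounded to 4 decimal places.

0.0531

Likelihoods f(8.0 | ·): 1: 0.149254; 2: 0.0459813; 3: 0.222222.
Posterior ∝ prior × likelihood. Numerator for 2: 0.166667·0.0459813 = 0.00766355.
Normalizing constant: 0.666667·0.149254 + 0.166667·0.0459813 + 0.166667·0.222222 = 0.144203.
P(2 | observation) = 0.00766355 / 0.144203 = 0.0531441.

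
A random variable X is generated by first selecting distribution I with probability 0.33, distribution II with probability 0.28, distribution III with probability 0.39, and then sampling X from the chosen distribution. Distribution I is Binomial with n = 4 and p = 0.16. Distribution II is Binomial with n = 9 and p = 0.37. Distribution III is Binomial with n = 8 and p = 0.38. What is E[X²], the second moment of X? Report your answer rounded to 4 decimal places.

For each component E[X²] = Var + (mean)², giving I: 0.9472; II: 13.1868; III: 11.1264.
Overall E[X²] = 0.33·0.9472 + 0.28·13.1868 + 0.39·11.1264 = 8.34418.

8.3442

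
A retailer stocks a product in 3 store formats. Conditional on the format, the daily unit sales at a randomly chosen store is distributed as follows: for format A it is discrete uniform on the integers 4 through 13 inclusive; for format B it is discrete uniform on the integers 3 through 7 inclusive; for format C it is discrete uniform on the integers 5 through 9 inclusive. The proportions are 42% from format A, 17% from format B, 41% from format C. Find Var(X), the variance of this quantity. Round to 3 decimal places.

Per component, A: μ=8.5, E[X²]=80.5; B: μ=5, E[X²]=27; C: μ=7, E[X²]=51.
E[X] = 0.42·8.5 + 0.17·5 + 0.41·7 = 7.29.
E[X²] = 0.42·80.5 + 0.17·27 + 0.41·51 = 59.31.
Var(X) = E[X²] − (E[X])² = 59.31 − 53.1441 = 6.1659.

6.166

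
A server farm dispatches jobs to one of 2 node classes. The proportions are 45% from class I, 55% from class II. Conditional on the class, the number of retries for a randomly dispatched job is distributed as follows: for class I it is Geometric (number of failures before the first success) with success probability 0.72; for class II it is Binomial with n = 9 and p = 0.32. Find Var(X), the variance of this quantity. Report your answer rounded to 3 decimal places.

Per component, I: μ=0.388889, E[X²]=0.691358; II: μ=2.88, E[X²]=10.2528.
E[X] = 0.45·0.388889 + 0.55·2.88 = 1.759.
E[X²] = 0.45·0.691358 + 0.55·10.2528 = 5.95015.
Var(X) = E[X²] − (E[X])² = 5.95015 − 3.09408 = 2.85607.

2.856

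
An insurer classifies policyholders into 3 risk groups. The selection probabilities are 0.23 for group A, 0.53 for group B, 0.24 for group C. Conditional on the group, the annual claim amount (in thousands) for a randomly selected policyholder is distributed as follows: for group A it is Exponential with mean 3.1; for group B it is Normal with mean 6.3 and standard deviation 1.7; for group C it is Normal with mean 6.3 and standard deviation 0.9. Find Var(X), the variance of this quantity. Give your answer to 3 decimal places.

Per component, A: μ=3.1, E[X²]=19.22; B: μ=6.3, E[X²]=42.58; C: μ=6.3, E[X²]=40.5.
E[X] = 0.23·3.1 + 0.53·6.3 + 0.24·6.3 = 5.564.
E[X²] = 0.23·19.22 + 0.53·42.58 + 0.24·40.5 = 36.708.
Var(X) = E[X²] − (E[X])² = 36.708 − 30.9581 = 5.7499.

5.750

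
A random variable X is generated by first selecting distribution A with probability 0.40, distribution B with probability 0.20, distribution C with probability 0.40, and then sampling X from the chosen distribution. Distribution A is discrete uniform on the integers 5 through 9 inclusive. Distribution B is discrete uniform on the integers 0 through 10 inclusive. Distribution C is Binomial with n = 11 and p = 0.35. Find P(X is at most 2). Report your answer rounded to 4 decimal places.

0.1346

Conditional on each component, P(X ≤ 2): A: 0; B: 0.272727; C: 0.200129.
By total probability, P(X ≤ 2) = 0.4·0 + 0.2·0.272727 + 0.4·0.200129 = 0.134597.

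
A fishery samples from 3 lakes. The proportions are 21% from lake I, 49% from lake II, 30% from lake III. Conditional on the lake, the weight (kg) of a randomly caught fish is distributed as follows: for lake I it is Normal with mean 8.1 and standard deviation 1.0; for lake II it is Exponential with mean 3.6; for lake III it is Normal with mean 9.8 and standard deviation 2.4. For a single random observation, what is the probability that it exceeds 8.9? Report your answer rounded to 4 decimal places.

Conditional on each lake, P(X > 8.9): I: 0.211855; II: 0.0843971; III: 0.64617.
By total probability, P(X > 8.9) = 0.21·0.211855 + 0.49·0.0843971 + 0.3·0.64617 = 0.279695.

0.2797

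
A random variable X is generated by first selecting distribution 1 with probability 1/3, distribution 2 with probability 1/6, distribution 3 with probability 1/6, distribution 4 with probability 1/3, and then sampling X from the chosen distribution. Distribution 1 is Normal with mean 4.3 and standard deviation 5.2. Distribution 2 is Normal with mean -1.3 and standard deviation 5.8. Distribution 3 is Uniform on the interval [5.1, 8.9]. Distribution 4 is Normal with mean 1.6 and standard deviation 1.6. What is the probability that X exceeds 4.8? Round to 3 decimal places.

Conditional on each component, P(X > 4.8): 1: 0.461699; 2: 0.146463; 3: 1; 4: 0.0227501.
By total probability, P(X > 4.8) = 0.333333·0.461699 + 0.166667·0.146463 + 0.166667·1 + 0.333333·0.0227501 = 0.35256.

0.353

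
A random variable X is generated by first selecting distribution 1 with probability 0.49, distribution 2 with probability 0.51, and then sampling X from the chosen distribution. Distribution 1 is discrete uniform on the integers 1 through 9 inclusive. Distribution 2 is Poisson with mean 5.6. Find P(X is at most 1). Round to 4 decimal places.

0.0669

Conditional on each component, P(X ≤ 1): 1: 0.111111; 2: 0.0244059.
By total probability, P(X ≤ 1) = 0.49·0.111111 + 0.51·0.0244059 = 0.0668915.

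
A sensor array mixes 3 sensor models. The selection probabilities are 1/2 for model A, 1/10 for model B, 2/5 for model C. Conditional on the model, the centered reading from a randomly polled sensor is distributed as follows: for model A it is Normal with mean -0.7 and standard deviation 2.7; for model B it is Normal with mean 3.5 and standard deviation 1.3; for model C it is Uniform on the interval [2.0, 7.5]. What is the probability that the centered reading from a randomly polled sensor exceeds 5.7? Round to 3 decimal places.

Conditional on each model, P(X > 5.7): A: 0.00888514; B: 0.0452937; C: 0.327273.
By total probability, P(X > 5.7) = 0.5·0.00888514 + 0.1·0.0452937 + 0.4·0.327273 = 0.139881.

0.140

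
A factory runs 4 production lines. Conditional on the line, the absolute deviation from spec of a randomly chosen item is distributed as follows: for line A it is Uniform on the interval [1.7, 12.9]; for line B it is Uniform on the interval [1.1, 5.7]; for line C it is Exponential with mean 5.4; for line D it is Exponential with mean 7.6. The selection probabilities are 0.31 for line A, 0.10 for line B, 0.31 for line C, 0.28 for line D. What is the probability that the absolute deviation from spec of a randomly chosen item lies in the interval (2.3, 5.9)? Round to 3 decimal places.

Conditional on each line, P(2.3 < X < 5.9): A: 0.321429; B: 0.73913; C: 0.317819; D: 0.278773.
By total probability, P(2.3 < X < 5.9) = 0.31·0.321429 + 0.1·0.73913 + 0.31·0.317819 + 0.28·0.278773 = 0.350136.

0.350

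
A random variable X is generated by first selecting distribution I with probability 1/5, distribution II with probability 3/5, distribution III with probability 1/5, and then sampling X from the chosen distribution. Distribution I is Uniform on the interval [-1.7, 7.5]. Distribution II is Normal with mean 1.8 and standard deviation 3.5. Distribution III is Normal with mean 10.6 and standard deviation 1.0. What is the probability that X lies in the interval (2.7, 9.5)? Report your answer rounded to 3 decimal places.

0.362

Conditional on each component, P(2.7 < X < 9.5): I: 0.521739; II: 0.384631; III: 0.135666.
By total probability, P(2.7 < X < 9.5) = 0.2·0.521739 + 0.6·0.384631 + 0.2·0.135666 = 0.36226.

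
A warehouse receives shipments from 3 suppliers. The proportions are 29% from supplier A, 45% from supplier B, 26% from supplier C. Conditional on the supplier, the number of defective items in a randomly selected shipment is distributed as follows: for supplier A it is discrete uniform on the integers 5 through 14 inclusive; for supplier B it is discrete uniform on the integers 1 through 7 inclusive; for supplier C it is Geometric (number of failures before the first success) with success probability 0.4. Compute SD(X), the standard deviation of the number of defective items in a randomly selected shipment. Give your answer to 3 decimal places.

Per component, A: μ=9.5, E[X²]=98.5; B: μ=4, E[X²]=20; C: μ=1.5, E[X²]=6.
E[X] = 0.29·9.5 + 0.45·4 + 0.26·1.5 = 4.945.
E[X²] = 0.29·98.5 + 0.45·20 + 0.26·6 = 39.125.
Var(X) = E[X²] − (E[X])² = 39.125 − 24.453 = 14.672.
SD(X) = √14.672 = 3.8304.

3.830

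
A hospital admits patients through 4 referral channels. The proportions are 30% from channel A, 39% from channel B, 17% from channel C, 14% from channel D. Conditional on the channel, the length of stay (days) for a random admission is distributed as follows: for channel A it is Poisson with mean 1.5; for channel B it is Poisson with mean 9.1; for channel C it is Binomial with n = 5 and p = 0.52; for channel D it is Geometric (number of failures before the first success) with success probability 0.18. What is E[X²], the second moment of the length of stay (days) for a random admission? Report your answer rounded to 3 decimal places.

44.780

For each component E[X²] = Var + (mean)², giving A: 3.75; B: 91.91; C: 8.008; D: 46.0617.
Overall E[X²] = 0.3·3.75 + 0.39·91.91 + 0.17·8.008 + 0.14·46.0617 = 44.7799.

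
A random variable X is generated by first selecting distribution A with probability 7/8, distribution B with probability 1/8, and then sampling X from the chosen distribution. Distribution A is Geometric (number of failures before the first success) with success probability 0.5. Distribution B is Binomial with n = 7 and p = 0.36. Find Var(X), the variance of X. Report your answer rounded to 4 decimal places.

Per component, A: μ=1, E[X²]=3; B: μ=2.52, E[X²]=7.9632.
E[X] = 0.875·1 + 0.125·2.52 = 1.19.
E[X²] = 0.875·3 + 0.125·7.9632 = 3.6204.
Var(X) = E[X²] − (E[X])² = 3.6204 − 1.4161 = 2.2043.

2.2043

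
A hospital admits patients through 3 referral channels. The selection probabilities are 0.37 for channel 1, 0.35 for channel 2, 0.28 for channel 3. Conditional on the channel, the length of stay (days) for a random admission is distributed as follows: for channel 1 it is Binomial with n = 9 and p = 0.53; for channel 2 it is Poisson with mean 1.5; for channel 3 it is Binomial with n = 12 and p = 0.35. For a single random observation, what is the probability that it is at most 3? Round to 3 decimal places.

Conditional on each channel, P(X ≤ 3): 1: 0.19851; 2: 0.934358; 3: 0.346653.
By total probability, P(X ≤ 3) = 0.37·0.19851 + 0.35·0.934358 + 0.28·0.346653 = 0.497537.

0.498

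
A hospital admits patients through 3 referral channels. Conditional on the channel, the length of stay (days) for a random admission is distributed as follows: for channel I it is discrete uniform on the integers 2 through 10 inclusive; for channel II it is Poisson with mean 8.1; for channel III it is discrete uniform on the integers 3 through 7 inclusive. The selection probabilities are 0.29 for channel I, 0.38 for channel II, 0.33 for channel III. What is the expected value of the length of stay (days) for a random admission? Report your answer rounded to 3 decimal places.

6.468

Component means — I: 6; II: 8.1; III: 5.
E[X] = 0.29·6 + 0.38·8.1 + 0.33·5 = 6.468.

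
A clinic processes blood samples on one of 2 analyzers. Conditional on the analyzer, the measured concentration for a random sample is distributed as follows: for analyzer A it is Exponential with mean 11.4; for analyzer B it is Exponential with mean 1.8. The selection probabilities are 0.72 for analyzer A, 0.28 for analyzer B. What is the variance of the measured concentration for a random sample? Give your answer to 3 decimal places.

Per component, A: μ=11.4, E[X²]=259.92; B: μ=1.8, E[X²]=6.48.
E[X] = 0.72·11.4 + 0.28·1.8 = 8.712.
E[X²] = 0.72·259.92 + 0.28·6.48 = 188.957.
Var(X) = E[X²] − (E[X])² = 188.957 − 75.8989 = 113.058.

113.058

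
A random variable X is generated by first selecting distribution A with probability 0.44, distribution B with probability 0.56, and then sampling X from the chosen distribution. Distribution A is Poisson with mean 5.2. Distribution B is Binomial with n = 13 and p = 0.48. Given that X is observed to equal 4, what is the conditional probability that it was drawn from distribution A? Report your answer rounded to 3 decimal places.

Likelihoods P(X=4 | ·): A: 0.168063; B: 0.105512.
Posterior ∝ prior × likelihood. Numerator for A: 0.44·0.168063 = 0.0739475.
Normalizing constant: 0.44·0.168063 + 0.56·0.105512 = 0.133034.
P(A | observation) = 0.0739475 / 0.133034 = 0.555854.

0.556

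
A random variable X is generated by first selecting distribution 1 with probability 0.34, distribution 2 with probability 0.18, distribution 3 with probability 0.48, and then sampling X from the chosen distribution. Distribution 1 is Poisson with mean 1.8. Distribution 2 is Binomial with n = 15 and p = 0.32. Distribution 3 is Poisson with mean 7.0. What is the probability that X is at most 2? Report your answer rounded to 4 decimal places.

Conditional on each component, P(X ≤ 2): 1: 0.730621; 2: 0.0962358; 3: 0.0296362.
By total probability, P(X ≤ 2) = 0.34·0.730621 + 0.18·0.0962358 + 0.48·0.0296362 = 0.279959.

0.2800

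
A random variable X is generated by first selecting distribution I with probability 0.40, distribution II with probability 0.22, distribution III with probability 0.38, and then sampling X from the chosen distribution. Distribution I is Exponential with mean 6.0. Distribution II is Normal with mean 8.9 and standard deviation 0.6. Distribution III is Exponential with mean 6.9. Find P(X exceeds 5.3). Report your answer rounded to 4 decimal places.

Conditional on each component, P(X > 5.3): I: 0.413403; II: 1; III: 0.463886.
By total probability, P(X > 5.3) = 0.4·0.413403 + 0.22·1 + 0.38·0.463886 = 0.561638.

0.5616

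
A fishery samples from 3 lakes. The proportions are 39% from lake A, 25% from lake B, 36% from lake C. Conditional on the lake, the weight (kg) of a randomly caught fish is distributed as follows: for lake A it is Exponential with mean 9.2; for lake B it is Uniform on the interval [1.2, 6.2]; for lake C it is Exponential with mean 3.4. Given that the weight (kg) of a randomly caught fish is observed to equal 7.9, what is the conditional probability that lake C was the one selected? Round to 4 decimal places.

Likelihoods f(7.9 | ·): A: 0.0460559; B: 0; C: 0.0288022.
Posterior ∝ prior × likelihood. Numerator for C: 0.36·0.0288022 = 0.0103688.
Normalizing constant: 0.39·0.0460559 + 0.25·0 + 0.36·0.0288022 = 0.0283306.
P(C | observation) = 0.0103688 / 0.0283306 = 0.365992.

0.3660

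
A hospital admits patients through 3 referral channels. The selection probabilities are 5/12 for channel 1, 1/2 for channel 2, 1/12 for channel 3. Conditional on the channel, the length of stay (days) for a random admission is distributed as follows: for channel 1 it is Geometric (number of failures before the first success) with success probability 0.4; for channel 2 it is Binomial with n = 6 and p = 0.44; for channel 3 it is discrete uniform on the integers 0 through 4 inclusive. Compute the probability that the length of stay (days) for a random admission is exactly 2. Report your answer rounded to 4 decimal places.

Conditional on each channel, P(X = 2): 1: 0.144; 2: 0.285594; 3: 0.2.
By total probability, P(X = 2) = 0.416667·0.144 + 0.5·0.285594 + 0.0833333·0.2 = 0.219464.

0.2195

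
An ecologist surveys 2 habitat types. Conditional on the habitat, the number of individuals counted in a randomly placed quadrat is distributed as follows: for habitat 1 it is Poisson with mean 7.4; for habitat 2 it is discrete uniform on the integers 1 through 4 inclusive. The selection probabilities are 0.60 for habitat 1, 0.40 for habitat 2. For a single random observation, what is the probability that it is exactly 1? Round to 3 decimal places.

Conditional on each habitat, P(X = 1): 1: 0.00452327; 2: 0.25.
By total probability, P(X = 1) = 0.6·0.00452327 + 0.4·0.25 = 0.102714.

0.103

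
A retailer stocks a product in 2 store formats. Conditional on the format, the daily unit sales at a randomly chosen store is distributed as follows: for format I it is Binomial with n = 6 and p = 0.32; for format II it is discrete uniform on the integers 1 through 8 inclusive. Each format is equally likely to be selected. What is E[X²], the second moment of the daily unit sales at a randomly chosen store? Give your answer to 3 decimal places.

15.246

For each component E[X²] = Var + (mean)², giving I: 4.992; II: 25.5.
Overall E[X²] = 0.5·4.992 + 0.5·25.5 = 15.246.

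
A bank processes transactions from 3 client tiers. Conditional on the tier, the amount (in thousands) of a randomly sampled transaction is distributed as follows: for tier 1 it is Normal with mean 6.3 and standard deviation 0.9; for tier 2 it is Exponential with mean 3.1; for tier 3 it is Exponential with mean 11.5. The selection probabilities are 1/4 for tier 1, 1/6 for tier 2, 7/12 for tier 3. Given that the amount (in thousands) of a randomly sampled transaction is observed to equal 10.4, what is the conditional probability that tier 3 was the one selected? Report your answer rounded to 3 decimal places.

0.916

Likelihoods f(10.4 | ·): 1: 1.38099e-05; 2: 0.0112629; 3: 0.0352005.
Posterior ∝ prior × likelihood. Numerator for 3: 0.583333·0.0352005 = 0.0205336.
Normalizing constant: 0.25·1.38099e-05 + 0.166667·0.0112629 + 0.583333·0.0352005 = 0.0224142.
P(3 | observation) = 0.0205336 / 0.0224142 = 0.916098.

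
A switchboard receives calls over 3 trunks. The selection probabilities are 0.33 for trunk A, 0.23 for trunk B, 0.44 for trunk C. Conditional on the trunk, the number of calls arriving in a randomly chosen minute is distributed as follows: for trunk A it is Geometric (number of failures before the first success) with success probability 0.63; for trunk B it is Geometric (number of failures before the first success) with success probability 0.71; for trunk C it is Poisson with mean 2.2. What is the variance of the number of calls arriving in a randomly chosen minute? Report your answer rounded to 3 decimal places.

2.113

Per component, A: μ=0.587302, E[X²]=1.27715; B: μ=0.408451, E[X²]=0.742115; C: μ=2.2, E[X²]=7.04.
E[X] = 0.33·0.587302 + 0.23·0.408451 + 0.44·2.2 = 1.25575.
E[X²] = 0.33·1.27715 + 0.23·0.742115 + 0.44·7.04 = 3.68975.
Var(X) = E[X²] − (E[X])² = 3.68975 − 1.57692 = 2.11283.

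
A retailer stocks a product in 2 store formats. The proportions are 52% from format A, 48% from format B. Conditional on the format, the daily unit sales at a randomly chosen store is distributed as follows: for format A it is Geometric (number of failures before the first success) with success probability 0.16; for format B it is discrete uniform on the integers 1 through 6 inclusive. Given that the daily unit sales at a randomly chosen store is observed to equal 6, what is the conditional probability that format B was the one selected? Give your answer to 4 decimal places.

Likelihoods P(X=6 | ·): A: 0.0562077; B: 0.166667.
Posterior ∝ prior × likelihood. Numerator for B: 0.48·0.166667 = 0.08.
Normalizing constant: 0.52·0.0562077 + 0.48·0.166667 = 0.109228.
P(B | observation) = 0.08 / 0.109228 = 0.732413.

0.7324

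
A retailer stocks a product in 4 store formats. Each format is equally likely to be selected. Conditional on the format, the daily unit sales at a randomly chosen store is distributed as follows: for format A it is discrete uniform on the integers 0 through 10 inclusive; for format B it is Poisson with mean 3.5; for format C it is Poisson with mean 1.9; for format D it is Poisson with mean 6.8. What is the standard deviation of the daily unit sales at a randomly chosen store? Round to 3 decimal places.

2.972

Per component, A: μ=5, E[X²]=35; B: μ=3.5, E[X²]=15.75; C: μ=1.9, E[X²]=5.51; D: μ=6.8, E[X²]=53.04.
E[X] = 0.25·5 + 0.25·3.5 + 0.25·1.9 + 0.25·6.8 = 4.3.
E[X²] = 0.25·35 + 0.25·15.75 + 0.25·5.51 + 0.25·53.04 = 27.325.
Var(X) = E[X²] − (E[X])² = 27.325 − 18.49 = 8.835.
SD(X) = √8.835 = 2.97237.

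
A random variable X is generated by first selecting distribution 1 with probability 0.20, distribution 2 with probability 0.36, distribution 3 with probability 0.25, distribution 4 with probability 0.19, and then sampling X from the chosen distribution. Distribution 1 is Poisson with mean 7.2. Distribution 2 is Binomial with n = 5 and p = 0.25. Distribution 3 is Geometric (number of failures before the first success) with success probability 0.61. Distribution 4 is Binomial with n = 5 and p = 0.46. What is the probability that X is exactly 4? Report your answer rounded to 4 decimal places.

Conditional on each component, P(X = 4): 1: 0.0835985; 2: 0.0146484; 3: 0.014112; 4: 0.120891.
By total probability, P(X = 4) = 0.2·0.0835985 + 0.36·0.0146484 + 0.25·0.014112 + 0.19·0.120891 = 0.0484905.

0.0485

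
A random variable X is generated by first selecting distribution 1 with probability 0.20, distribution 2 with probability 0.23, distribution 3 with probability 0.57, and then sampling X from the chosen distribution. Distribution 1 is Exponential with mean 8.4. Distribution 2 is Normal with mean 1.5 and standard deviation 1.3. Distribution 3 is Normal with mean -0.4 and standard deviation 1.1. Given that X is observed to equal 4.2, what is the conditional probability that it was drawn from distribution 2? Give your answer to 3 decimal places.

0.361

Likelihoods f(4.2 | ·): 1: 0.072206; 2: 0.0355041; 3: 5.78273e-05.
Posterior ∝ prior × likelihood. Numerator for 2: 0.23·0.0355041 = 0.00816594.
Normalizing constant: 0.2·0.072206 + 0.23·0.0355041 + 0.57·5.78273e-05 = 0.0226401.
P(2 | observation) = 0.00816594 / 0.0226401 = 0.360685.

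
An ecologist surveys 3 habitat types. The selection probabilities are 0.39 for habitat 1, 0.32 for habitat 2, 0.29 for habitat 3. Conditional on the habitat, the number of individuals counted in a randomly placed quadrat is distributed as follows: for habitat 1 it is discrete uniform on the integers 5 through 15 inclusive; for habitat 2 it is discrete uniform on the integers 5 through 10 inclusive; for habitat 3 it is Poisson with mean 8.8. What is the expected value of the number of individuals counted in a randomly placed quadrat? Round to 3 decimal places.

Component means — 1: 10; 2: 7.5; 3: 8.8.
E[X] = 0.39·10 + 0.32·7.5 + 0.29·8.8 = 8.852.

8.852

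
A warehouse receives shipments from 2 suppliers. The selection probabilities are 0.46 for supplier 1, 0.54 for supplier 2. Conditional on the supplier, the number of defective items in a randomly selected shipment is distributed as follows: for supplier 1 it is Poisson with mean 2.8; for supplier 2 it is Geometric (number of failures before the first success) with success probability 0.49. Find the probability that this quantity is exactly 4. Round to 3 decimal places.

0.090

Conditional on each supplier, P(X = 4): 1: 0.155739; 2: 0.0331495.
By total probability, P(X = 4) = 0.46·0.155739 + 0.54·0.0331495 = 0.0895405.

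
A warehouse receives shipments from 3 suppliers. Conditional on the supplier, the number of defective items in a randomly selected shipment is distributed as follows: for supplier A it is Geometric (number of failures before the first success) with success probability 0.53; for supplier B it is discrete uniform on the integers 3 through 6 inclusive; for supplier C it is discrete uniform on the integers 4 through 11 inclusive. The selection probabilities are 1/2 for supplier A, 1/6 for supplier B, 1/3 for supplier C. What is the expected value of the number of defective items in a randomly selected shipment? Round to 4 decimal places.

Component means — A: 0.886792; B: 4.5; C: 7.5.
E[X] = 0.5·0.886792 + 0.166667·4.5 + 0.333333·7.5 = 3.6934.

3.6934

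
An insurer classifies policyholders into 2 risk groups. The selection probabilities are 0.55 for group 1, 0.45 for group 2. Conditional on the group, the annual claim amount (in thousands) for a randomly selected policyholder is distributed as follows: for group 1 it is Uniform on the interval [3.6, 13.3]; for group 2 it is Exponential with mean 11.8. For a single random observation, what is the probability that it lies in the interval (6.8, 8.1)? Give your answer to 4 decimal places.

Conditional on each group, P(6.8 < X < 8.1): 1: 0.134021; 2: 0.0586255.
By total probability, P(6.8 < X < 8.1) = 0.55·0.134021 + 0.45·0.0586255 = 0.100093.

0.1001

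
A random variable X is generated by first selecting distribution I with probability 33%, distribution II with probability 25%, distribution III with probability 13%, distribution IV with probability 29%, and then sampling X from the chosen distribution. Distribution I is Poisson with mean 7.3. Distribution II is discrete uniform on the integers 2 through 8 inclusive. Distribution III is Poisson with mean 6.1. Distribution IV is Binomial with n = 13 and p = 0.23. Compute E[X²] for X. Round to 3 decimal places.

36.135

For each component E[X²] = Var + (mean)², giving I: 60.59; II: 29; III: 43.31; IV: 11.2424.
Overall E[X²] = 0.33·60.59 + 0.25·29 + 0.13·43.31 + 0.29·11.2424 = 36.1353.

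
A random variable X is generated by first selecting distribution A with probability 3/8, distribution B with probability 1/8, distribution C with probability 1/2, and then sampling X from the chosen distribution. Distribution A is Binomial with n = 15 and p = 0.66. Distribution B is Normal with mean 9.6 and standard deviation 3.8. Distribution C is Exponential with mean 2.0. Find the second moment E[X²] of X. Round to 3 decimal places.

55.341

For each component E[X²] = Var + (mean)², giving A: 101.376; B: 106.6; C: 8.
Overall E[X²] = 0.375·101.376 + 0.125·106.6 + 0.5·8 = 55.341.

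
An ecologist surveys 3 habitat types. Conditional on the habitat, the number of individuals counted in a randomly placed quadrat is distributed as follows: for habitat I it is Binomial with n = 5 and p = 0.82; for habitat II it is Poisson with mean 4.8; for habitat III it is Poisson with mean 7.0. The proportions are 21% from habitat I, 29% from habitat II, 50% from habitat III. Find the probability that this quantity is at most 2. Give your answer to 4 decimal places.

Conditional on each habitat, P(X ≤ 2): I: 0.0437073; II: 0.142539; III: 0.0296362.
By total probability, P(X ≤ 2) = 0.21·0.0437073 + 0.29·0.142539 + 0.5·0.0296362 = 0.065333.

0.0653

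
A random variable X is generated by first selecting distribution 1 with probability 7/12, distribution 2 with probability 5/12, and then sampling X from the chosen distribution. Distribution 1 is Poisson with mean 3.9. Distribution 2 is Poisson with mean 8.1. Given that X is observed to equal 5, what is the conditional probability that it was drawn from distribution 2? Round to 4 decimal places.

0.2928

Likelihoods P(X=5 | ·): 1: 0.152193; 2: 0.088198.
Posterior ∝ prior × likelihood. Numerator for 2: 0.416667·0.088198 = 0.0367492.
Normalizing constant: 0.583333·0.152193 + 0.416667·0.088198 = 0.125528.
P(2 | observation) = 0.0367492 / 0.125528 = 0.292756.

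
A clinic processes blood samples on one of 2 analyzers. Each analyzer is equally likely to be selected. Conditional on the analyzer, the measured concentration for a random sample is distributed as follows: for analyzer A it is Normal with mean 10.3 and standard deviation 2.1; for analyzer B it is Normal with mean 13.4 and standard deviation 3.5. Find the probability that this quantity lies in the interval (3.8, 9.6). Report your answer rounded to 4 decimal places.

Conditional on each analyzer, P(3.8 < X < 9.6): A: 0.368458; B: 0.135757.
By total probability, P(3.8 < X < 9.6) = 0.5·0.368458 + 0.5·0.135757 = 0.252108.

0.2521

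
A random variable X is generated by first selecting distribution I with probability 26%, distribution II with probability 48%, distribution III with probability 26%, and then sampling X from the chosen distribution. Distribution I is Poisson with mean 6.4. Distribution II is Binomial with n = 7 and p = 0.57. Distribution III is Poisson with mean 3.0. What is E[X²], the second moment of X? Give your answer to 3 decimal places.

For each component E[X²] = Var + (mean)², giving I: 47.36; II: 17.6358; III: 12.
Overall E[X²] = 0.26·47.36 + 0.48·17.6358 + 0.26·12 = 23.8988.

23.899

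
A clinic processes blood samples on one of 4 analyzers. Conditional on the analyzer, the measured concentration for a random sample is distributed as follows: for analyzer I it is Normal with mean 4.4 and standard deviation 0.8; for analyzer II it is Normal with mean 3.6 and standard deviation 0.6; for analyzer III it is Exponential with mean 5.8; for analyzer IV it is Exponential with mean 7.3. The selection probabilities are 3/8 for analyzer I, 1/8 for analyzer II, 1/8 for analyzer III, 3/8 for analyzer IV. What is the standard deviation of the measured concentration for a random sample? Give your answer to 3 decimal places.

5.158

Per component, I: μ=4.4, E[X²]=20; II: μ=3.6, E[X²]=13.32; III: μ=5.8, E[X²]=67.28; IV: μ=7.3, E[X²]=106.58.
E[X] = 0.375·4.4 + 0.125·3.6 + 0.125·5.8 + 0.375·7.3 = 5.5625.
E[X²] = 0.375·20 + 0.125·13.32 + 0.125·67.28 + 0.375·106.58 = 57.5425.
Var(X) = E[X²] − (E[X])² = 57.5425 − 30.9414 = 26.6011.
SD(X) = √26.6011 = 5.15762.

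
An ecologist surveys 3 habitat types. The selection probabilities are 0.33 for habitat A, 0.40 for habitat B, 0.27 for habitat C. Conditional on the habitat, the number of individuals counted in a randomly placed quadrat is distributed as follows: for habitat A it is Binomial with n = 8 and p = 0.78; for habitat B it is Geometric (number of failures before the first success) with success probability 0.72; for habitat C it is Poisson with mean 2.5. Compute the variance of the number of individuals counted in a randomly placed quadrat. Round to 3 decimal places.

7.591

Per component, A: μ=6.24, E[X²]=40.3104; B: μ=0.388889, E[X²]=0.691358; C: μ=2.5, E[X²]=8.75.
E[X] = 0.33·6.24 + 0.4·0.388889 + 0.27·2.5 = 2.88976.
E[X²] = 0.33·40.3104 + 0.4·0.691358 + 0.27·8.75 = 15.9415.
Var(X) = E[X²] − (E[X])² = 15.9415 − 8.35069 = 7.59079.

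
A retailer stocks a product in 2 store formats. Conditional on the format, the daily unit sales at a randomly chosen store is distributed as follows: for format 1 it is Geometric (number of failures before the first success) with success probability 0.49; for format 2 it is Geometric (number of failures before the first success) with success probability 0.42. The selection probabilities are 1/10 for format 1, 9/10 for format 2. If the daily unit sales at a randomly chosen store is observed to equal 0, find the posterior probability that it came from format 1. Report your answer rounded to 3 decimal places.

0.115

Likelihoods P(X=0 | ·): 1: 0.49; 2: 0.42.
Posterior ∝ prior × likelihood. Numerator for 1: 0.1·0.49 = 0.049.
Normalizing constant: 0.1·0.49 + 0.9·0.42 = 0.427.
P(1 | observation) = 0.049 / 0.427 = 0.114754.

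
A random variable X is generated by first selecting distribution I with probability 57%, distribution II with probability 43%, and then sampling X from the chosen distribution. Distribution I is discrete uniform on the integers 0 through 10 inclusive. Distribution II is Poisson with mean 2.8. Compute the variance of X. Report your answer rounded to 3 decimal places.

Per component, I: μ=5, E[X²]=35; II: μ=2.8, E[X²]=10.64.
E[X] = 0.57·5 + 0.43·2.8 = 4.054.
E[X²] = 0.57·35 + 0.43·10.64 = 24.5252.
Var(X) = E[X²] − (E[X])² = 24.5252 − 16.4349 = 8.09028.

8.090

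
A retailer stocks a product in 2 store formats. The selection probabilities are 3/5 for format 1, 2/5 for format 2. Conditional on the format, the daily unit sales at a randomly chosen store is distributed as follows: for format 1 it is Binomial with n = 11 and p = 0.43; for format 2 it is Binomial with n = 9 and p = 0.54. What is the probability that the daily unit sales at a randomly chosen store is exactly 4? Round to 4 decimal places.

0.2206

Conditional on each format, P(X = 4): 1: 0.220552; 2: 0.220666.
By total probability, P(X = 4) = 0.6·0.220552 + 0.4·0.220666 = 0.220598.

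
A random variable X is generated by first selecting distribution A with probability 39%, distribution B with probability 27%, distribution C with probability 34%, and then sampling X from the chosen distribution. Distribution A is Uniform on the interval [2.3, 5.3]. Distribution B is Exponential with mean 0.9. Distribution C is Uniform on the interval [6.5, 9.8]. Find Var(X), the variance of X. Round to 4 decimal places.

9.0397

Per component, A: μ=3.8, E[X²]=15.19; B: μ=0.9, E[X²]=1.62; C: μ=8.15, E[X²]=67.33.
E[X] = 0.39·3.8 + 0.27·0.9 + 0.34·8.15 = 4.496.
E[X²] = 0.39·15.19 + 0.27·1.62 + 0.34·67.33 = 29.2537.
Var(X) = E[X²] − (E[X])² = 29.2537 − 20.214 = 9.03968.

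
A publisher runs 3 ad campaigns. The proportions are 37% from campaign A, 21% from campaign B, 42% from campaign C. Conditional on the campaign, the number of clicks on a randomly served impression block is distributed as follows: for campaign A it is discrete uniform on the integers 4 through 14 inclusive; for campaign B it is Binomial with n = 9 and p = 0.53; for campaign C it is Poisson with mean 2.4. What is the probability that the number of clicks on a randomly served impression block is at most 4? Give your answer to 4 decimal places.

0.5029

Conditional on each campaign, P(X ≤ 4): A: 0.0909091; B: 0.426525; C: 0.904131.
By total probability, P(X ≤ 4) = 0.37·0.0909091 + 0.21·0.426525 + 0.42·0.904131 = 0.502942.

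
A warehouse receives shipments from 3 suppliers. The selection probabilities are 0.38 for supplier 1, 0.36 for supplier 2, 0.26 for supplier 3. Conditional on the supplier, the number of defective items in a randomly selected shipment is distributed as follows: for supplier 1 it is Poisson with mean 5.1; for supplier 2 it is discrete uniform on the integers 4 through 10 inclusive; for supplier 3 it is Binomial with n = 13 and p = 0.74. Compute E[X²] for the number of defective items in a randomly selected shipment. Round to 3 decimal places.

55.614

For each component E[X²] = Var + (mean)², giving 1: 31.11; 2: 53; 3: 95.0456.
Overall E[X²] = 0.38·31.11 + 0.36·53 + 0.26·95.0456 = 55.6137.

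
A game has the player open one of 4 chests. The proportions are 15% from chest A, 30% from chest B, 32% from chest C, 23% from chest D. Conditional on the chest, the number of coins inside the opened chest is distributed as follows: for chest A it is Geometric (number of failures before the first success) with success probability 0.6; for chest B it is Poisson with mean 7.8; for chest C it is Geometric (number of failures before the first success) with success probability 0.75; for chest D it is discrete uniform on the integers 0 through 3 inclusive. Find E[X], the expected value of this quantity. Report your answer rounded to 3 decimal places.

Component means — A: 0.666667; B: 7.8; C: 0.333333; D: 1.5.
E[X] = 0.15·0.666667 + 0.3·7.8 + 0.32·0.333333 + 0.23·1.5 = 2.89167.

2.892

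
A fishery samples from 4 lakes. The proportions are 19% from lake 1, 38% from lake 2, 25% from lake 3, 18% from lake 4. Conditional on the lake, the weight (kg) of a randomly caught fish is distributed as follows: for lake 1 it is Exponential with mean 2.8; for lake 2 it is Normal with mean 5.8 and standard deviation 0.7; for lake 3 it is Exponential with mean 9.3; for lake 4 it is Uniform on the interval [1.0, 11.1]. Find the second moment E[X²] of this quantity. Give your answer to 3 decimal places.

For each component E[X²] = Var + (mean)², giving 1: 15.68; 2: 34.13; 3: 172.98; 4: 45.1033.
Overall E[X²] = 0.19·15.68 + 0.38·34.13 + 0.25·172.98 + 0.18·45.1033 = 67.3122.

67.312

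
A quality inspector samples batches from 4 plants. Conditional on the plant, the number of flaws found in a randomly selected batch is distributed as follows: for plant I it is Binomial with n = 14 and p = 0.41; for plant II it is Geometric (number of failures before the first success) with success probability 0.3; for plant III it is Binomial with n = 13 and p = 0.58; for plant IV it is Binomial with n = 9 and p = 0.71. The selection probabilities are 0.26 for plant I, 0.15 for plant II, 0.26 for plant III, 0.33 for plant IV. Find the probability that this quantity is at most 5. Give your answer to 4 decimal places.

Conditional on each plant, P(X ≤ 5): I: 0.455021; II: 0.882351; III: 0.126351; IV: 0.24781.
By total probability, P(X ≤ 5) = 0.26·0.455021 + 0.15·0.882351 + 0.26·0.126351 + 0.33·0.24781 = 0.365287.

0.3653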